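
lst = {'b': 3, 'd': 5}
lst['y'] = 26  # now {'b': 3, 'd': 5, 'y': 26}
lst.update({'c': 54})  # {'b': 3, 'd': 5, 'y': 26, 'c': 54}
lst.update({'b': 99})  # {'b': 99, 'd': 5, 'y': 26, 'c': 54}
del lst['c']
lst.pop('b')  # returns 99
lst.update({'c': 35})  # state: {'d': 5, 'y': 26, 'c': 35}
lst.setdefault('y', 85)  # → 26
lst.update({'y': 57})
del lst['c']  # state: {'d': 5, 'y': 57}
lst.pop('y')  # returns 57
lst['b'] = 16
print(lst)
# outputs {'d': 5, 'b': 16}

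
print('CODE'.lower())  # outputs code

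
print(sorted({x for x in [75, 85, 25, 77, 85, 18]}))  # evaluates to [18, 25, 75, 77, 85]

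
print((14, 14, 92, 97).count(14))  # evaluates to 2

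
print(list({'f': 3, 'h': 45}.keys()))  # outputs ['f', 'h']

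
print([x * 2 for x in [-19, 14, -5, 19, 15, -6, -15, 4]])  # [-38, 28, -10, 38, 30, -12, -30, 8]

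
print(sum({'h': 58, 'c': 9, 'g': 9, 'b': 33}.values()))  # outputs 109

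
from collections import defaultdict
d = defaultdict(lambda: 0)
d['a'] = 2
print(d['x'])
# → 0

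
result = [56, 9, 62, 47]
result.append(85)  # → [56, 9, 62, 47, 85]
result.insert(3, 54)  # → [56, 9, 62, 54, 47, 85]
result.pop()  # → 85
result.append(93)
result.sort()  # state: [9, 47, 54, 56, 62, 93]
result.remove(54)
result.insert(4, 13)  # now [9, 47, 56, 62, 13, 93]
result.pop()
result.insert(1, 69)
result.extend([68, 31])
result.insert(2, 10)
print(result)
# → [9, 69, 10, 47, 56, 62, 13, 68, 31]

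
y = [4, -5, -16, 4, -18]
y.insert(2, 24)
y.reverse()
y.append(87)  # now [-18, 4, -16, 24, -5, 4, 87]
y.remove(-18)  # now [4, -16, 24, -5, 4, 87]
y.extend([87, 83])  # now [4, -16, 24, -5, 4, 87, 87, 83]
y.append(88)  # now [4, -16, 24, -5, 4, 87, 87, 83, 88]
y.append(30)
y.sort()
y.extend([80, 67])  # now [-16, -5, 4, 4, 24, 30, 83, 87, 87, 88, 80, 67]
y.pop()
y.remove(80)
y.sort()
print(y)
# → [-16, -5, 4, 4, 24, 30, 83, 87, 87, 88]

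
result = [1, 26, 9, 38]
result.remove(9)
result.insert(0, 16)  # [16, 1, 26, 38]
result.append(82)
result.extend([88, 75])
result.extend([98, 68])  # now [16, 1, 26, 38, 82, 88, 75, 98, 68]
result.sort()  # [1, 16, 26, 38, 68, 75, 82, 88, 98]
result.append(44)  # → [1, 16, 26, 38, 68, 75, 82, 88, 98, 44]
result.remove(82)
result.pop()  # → 44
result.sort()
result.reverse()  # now [98, 88, 75, 68, 38, 26, 16, 1]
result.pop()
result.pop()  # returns 16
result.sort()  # [26, 38, 68, 75, 88, 98]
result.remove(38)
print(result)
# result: [26, 68, 75, 88, 98]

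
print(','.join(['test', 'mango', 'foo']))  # test,mango,foo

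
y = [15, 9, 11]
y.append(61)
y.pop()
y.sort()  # [9, 11, 15]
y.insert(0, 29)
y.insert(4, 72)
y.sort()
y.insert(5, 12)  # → [9, 11, 15, 29, 72, 12]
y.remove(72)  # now [9, 11, 15, 29, 12]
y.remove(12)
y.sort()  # [9, 11, 15, 29]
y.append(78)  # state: [9, 11, 15, 29, 78]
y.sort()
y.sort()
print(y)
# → [9, 11, 15, 29, 78]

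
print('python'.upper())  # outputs PYTHON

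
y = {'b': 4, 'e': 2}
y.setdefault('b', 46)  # 4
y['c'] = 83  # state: {'b': 4, 'e': 2, 'c': 83}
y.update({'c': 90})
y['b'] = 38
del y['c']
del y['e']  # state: {'b': 38}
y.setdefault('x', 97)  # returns 97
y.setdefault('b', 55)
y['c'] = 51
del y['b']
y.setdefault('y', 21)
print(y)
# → {'x': 97, 'c': 51, 'y': 21}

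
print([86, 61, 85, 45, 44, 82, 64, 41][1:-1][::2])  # [61, 45, 82]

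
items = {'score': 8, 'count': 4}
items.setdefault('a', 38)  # 38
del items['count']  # {'score': 8, 'a': 38}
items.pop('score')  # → 8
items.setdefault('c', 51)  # 51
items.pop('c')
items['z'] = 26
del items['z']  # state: {'a': 38}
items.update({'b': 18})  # {'a': 38, 'b': 18}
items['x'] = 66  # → {'a': 38, 'b': 18, 'x': 66}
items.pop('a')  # 38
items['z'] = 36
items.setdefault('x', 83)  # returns 66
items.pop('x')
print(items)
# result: {'b': 18, 'z': 36}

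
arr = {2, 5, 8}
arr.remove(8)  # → {2, 5}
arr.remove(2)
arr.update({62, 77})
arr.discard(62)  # {5, 77}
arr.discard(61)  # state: {5, 77}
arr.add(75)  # {5, 75, 77}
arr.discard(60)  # {5, 75, 77}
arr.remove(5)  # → {75, 77}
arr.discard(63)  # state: {75, 77}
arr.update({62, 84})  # {62, 75, 77, 84}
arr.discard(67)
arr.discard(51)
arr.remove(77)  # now {62, 75, 84}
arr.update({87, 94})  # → {62, 75, 84, 87, 94}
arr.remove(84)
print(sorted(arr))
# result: [62, 75, 87, 94]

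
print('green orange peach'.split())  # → ['green', 'orange', 'peach']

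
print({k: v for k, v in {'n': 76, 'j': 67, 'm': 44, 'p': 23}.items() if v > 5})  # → {'n': 76, 'j': 67, 'm': 44, 'p': 23}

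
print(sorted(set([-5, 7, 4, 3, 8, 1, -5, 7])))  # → [-5, 1, 3, 4, 7, 8]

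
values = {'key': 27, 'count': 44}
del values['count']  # {'key': 27}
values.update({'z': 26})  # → {'key': 27, 'z': 26}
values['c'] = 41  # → {'key': 27, 'z': 26, 'c': 41}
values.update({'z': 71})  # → {'key': 27, 'z': 71, 'c': 41}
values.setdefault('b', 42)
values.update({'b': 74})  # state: {'key': 27, 'z': 71, 'c': 41, 'b': 74}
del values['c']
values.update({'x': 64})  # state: {'key': 27, 'z': 71, 'b': 74, 'x': 64}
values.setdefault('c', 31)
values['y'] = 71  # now {'key': 27, 'z': 71, 'b': 74, 'x': 64, 'c': 31, 'y': 71}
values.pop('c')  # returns 31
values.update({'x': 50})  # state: {'key': 27, 'z': 71, 'b': 74, 'x': 50, 'y': 71}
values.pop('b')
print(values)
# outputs {'key': 27, 'z': 71, 'x': 50, 'y': 71}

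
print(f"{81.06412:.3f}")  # 81.064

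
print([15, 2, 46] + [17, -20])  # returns [15, 2, 46, 17, -20]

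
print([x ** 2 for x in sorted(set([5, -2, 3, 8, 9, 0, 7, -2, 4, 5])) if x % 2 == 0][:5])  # [4, 0, 16, 64]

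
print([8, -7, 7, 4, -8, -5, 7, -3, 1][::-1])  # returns [1, -3, 7, -5, -8, 4, 7, -7, 8]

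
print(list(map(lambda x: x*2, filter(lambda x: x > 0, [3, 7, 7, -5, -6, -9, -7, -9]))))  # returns [6, 14, 14]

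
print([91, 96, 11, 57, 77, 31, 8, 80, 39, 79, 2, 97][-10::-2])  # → [11, 91]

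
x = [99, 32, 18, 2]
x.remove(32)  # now [99, 18, 2]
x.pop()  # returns 2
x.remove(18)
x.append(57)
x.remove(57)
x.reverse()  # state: [99]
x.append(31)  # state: [99, 31]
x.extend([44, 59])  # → [99, 31, 44, 59]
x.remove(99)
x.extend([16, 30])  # [31, 44, 59, 16, 30]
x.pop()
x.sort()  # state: [16, 31, 44, 59]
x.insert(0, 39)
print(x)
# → [39, 16, 31, 44, 59]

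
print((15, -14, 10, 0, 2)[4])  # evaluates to 2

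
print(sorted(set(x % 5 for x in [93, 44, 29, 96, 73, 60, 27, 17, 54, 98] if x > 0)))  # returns [0, 1, 2, 3, 4]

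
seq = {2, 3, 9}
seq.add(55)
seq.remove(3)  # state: {2, 9, 55}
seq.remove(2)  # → {9, 55}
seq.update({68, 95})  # {9, 55, 68, 95}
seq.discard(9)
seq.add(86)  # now {55, 68, 86, 95}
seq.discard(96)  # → {55, 68, 86, 95}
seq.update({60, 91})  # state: {55, 60, 68, 86, 91, 95}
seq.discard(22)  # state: {55, 60, 68, 86, 91, 95}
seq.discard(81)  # {55, 60, 68, 86, 91, 95}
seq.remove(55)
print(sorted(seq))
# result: [60, 68, 86, 91, 95]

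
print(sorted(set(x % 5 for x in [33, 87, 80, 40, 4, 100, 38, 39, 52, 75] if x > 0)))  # [0, 2, 3, 4]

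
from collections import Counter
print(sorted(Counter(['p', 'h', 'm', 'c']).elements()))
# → ['c', 'h', 'm', 'p']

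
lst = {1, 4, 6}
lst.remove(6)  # {1, 4}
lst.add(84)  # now {1, 4, 84}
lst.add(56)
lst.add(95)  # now {1, 4, 56, 84, 95}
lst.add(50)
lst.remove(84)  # {1, 4, 50, 56, 95}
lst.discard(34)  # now {1, 4, 50, 56, 95}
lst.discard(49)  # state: {1, 4, 50, 56, 95}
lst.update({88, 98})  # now {1, 4, 50, 56, 88, 95, 98}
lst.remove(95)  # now {1, 4, 50, 56, 88, 98}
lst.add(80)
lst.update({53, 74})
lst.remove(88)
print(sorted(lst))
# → [1, 4, 50, 53, 56, 74, 80, 98]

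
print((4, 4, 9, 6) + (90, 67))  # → (4, 4, 9, 6, 90, 67)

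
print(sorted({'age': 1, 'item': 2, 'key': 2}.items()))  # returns [('age', 1), ('item', 2), ('key', 2)]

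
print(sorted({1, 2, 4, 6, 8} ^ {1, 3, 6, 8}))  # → [2, 3, 4]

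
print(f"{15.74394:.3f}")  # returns 15.744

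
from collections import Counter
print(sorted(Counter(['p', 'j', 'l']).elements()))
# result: ['j', 'l', 'p']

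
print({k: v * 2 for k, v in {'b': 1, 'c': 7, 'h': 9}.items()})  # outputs {'b': 2, 'c': 14, 'h': 18}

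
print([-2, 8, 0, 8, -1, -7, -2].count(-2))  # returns 2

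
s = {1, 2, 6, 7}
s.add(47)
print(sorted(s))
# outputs [1, 2, 6, 7, 47]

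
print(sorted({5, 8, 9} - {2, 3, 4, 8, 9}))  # [5]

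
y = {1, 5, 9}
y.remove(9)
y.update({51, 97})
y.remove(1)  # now {5, 51, 97}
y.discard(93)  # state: {5, 51, 97}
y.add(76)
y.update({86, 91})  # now {5, 51, 76, 86, 91, 97}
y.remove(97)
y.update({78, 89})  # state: {5, 51, 76, 78, 86, 89, 91}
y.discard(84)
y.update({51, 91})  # {5, 51, 76, 78, 86, 89, 91}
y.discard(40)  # {5, 51, 76, 78, 86, 89, 91}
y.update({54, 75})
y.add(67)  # {5, 51, 54, 67, 75, 76, 78, 86, 89, 91}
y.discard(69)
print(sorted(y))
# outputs [5, 51, 54, 67, 75, 76, 78, 86, 89, 91]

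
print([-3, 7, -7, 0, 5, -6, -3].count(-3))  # 2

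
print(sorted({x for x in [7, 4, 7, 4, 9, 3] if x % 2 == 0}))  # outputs [4]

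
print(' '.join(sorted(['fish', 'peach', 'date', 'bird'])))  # bird date fish peach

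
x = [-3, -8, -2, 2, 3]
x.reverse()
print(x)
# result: [3, 2, -2, -8, -3]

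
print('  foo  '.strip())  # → foo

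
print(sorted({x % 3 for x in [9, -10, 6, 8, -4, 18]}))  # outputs [0, 2]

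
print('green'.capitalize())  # Green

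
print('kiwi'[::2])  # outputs kw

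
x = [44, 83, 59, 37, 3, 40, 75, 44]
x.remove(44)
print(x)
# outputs [83, 59, 37, 3, 40, 75, 44]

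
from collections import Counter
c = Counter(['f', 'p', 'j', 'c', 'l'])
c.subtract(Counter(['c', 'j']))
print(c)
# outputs Counter({'f': 1, 'p': 1, 'l': 1, 'j': 0, 'c': 0})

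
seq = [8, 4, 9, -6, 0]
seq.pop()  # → 0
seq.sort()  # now [-6, 4, 8, 9]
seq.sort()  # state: [-6, 4, 8, 9]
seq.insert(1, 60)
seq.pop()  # 9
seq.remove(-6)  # [60, 4, 8]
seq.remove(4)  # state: [60, 8]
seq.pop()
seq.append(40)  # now [60, 40]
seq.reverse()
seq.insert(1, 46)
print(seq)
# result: [40, 46, 60]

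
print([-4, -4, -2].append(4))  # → None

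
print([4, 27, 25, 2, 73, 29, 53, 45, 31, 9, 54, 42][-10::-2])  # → [25, 4]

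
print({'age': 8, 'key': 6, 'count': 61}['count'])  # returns 61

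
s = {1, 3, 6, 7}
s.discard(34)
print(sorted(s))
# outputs [1, 3, 6, 7]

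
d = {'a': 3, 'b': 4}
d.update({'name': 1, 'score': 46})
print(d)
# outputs {'a': 3, 'b': 4, 'name': 1, 'score': 46}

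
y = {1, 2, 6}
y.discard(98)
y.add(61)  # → {1, 2, 6, 61}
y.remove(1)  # {2, 6, 61}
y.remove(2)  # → {6, 61}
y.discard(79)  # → {6, 61}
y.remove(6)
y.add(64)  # {61, 64}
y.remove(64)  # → {61}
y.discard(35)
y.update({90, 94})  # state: {61, 90, 94}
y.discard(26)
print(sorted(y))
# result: [61, 90, 94]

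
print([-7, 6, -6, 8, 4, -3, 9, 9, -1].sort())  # None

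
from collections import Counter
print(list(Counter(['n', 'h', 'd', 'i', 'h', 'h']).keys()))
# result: ['n', 'h', 'd', 'i']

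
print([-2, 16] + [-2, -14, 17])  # [-2, 16, -2, -14, 17]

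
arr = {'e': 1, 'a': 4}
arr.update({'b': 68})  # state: {'e': 1, 'a': 4, 'b': 68}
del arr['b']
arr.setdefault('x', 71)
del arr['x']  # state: {'e': 1, 'a': 4}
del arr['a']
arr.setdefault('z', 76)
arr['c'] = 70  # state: {'e': 1, 'z': 76, 'c': 70}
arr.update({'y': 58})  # {'e': 1, 'z': 76, 'c': 70, 'y': 58}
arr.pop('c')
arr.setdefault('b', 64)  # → 64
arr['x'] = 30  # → {'e': 1, 'z': 76, 'y': 58, 'b': 64, 'x': 30}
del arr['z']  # {'e': 1, 'y': 58, 'b': 64, 'x': 30}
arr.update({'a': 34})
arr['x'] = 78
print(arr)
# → {'e': 1, 'y': 58, 'b': 64, 'x': 78, 'a': 34}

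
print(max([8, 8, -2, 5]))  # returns 8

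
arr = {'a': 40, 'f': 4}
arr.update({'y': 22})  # {'a': 40, 'f': 4, 'y': 22}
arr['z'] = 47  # {'a': 40, 'f': 4, 'y': 22, 'z': 47}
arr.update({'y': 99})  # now {'a': 40, 'f': 4, 'y': 99, 'z': 47}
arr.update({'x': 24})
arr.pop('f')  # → 4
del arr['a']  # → {'y': 99, 'z': 47, 'x': 24}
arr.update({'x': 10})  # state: {'y': 99, 'z': 47, 'x': 10}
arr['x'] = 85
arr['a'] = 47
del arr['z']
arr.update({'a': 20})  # {'y': 99, 'x': 85, 'a': 20}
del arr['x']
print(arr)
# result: {'y': 99, 'a': 20}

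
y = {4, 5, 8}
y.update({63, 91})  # {4, 5, 8, 63, 91}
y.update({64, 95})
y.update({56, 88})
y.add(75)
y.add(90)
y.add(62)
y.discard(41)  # {4, 5, 8, 56, 62, 63, 64, 75, 88, 90, 91, 95}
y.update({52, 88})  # {4, 5, 8, 52, 56, 62, 63, 64, 75, 88, 90, 91, 95}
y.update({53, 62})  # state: {4, 5, 8, 52, 53, 56, 62, 63, 64, 75, 88, 90, 91, 95}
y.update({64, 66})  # {4, 5, 8, 52, 53, 56, 62, 63, 64, 66, 75, 88, 90, 91, 95}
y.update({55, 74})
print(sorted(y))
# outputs [4, 5, 8, 52, 53, 55, 56, 62, 63, 64, 66, 74, 75, 88, 90, 91, 95]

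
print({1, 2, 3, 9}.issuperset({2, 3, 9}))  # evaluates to True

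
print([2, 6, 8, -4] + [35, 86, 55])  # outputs [2, 6, 8, -4, 35, 86, 55]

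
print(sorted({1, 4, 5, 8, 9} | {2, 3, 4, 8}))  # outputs [1, 2, 3, 4, 5, 8, 9]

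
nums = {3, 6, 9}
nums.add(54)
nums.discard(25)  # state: {3, 6, 9, 54}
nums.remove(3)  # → {6, 9, 54}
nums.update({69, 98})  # {6, 9, 54, 69, 98}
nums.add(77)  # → {6, 9, 54, 69, 77, 98}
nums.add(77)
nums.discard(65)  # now {6, 9, 54, 69, 77, 98}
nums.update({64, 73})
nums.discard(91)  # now {6, 9, 54, 64, 69, 73, 77, 98}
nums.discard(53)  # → {6, 9, 54, 64, 69, 73, 77, 98}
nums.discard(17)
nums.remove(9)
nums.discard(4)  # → {6, 54, 64, 69, 73, 77, 98}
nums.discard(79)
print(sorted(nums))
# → [6, 54, 64, 69, 73, 77, 98]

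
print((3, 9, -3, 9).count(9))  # 2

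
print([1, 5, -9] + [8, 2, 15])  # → [1, 5, -9, 8, 2, 15]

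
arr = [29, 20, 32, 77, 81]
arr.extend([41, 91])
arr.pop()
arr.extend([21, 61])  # [29, 20, 32, 77, 81, 41, 21, 61]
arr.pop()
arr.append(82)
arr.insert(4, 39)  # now [29, 20, 32, 77, 39, 81, 41, 21, 82]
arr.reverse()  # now [82, 21, 41, 81, 39, 77, 32, 20, 29]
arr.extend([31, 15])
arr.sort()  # [15, 20, 21, 29, 31, 32, 39, 41, 77, 81, 82]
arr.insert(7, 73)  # [15, 20, 21, 29, 31, 32, 39, 73, 41, 77, 81, 82]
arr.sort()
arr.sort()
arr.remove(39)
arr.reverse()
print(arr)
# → [82, 81, 77, 73, 41, 32, 31, 29, 21, 20, 15]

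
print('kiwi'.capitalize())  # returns Kiwi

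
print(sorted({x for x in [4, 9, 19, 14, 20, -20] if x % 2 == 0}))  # [-20, 4, 14, 20]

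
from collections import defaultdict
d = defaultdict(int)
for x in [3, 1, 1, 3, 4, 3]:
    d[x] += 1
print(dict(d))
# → {3: 3, 1: 2, 4: 1}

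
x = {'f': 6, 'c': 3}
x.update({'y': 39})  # {'f': 6, 'c': 3, 'y': 39}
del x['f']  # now {'c': 3, 'y': 39}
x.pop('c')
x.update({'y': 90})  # {'y': 90}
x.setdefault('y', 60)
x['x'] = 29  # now {'y': 90, 'x': 29}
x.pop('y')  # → 90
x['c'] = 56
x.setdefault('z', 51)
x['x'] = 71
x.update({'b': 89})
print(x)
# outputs {'x': 71, 'c': 56, 'z': 51, 'b': 89}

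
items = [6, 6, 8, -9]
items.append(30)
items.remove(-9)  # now [6, 6, 8, 30]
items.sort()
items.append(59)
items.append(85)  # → [6, 6, 8, 30, 59, 85]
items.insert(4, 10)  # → [6, 6, 8, 30, 10, 59, 85]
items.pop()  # 85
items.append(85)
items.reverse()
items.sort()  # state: [6, 6, 8, 10, 30, 59, 85]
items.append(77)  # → [6, 6, 8, 10, 30, 59, 85, 77]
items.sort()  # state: [6, 6, 8, 10, 30, 59, 77, 85]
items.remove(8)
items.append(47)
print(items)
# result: [6, 6, 10, 30, 59, 77, 85, 47]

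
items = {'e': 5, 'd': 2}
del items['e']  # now {'d': 2}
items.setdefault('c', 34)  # 34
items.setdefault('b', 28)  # 28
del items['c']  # {'d': 2, 'b': 28}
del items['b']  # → {'d': 2}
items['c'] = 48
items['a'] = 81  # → {'d': 2, 'c': 48, 'a': 81}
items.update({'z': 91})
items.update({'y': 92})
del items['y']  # {'d': 2, 'c': 48, 'a': 81, 'z': 91}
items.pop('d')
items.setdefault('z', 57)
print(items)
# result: {'c': 48, 'a': 81, 'z': 91}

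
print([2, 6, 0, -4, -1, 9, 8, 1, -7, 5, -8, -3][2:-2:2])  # [0, -1, 8, -7]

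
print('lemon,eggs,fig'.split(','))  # ['lemon', 'eggs', 'fig']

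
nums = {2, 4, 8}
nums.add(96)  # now {2, 4, 8, 96}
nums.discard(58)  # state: {2, 4, 8, 96}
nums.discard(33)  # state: {2, 4, 8, 96}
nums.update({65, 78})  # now {2, 4, 8, 65, 78, 96}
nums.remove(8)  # {2, 4, 65, 78, 96}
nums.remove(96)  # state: {2, 4, 65, 78}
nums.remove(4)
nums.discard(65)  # {2, 78}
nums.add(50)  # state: {2, 50, 78}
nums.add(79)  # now {2, 50, 78, 79}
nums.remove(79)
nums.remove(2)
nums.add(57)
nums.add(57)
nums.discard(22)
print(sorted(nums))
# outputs [50, 57, 78]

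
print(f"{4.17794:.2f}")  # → 4.18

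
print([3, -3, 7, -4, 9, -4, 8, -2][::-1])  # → [-2, 8, -4, 9, -4, 7, -3, 3]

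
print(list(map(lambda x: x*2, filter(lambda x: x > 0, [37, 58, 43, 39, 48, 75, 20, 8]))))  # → [74, 116, 86, 78, 96, 150, 40, 16]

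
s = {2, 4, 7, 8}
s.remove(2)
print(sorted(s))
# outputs [4, 7, 8]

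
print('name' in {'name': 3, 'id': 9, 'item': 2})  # True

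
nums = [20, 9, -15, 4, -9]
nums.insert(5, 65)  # [20, 9, -15, 4, -9, 65]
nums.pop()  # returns 65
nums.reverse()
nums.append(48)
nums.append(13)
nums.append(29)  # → [-9, 4, -15, 9, 20, 48, 13, 29]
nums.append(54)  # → [-9, 4, -15, 9, 20, 48, 13, 29, 54]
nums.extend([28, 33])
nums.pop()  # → 33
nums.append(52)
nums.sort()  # [-15, -9, 4, 9, 13, 20, 28, 29, 48, 52, 54]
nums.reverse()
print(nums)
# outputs [54, 52, 48, 29, 28, 20, 13, 9, 4, -9, -15]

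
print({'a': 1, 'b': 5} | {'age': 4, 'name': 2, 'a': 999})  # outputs {'a': 999, 'b': 5, 'age': 4, 'name': 2}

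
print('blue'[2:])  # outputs ue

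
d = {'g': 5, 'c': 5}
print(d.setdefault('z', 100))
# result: 100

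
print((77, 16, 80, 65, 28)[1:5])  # (16, 80, 65, 28)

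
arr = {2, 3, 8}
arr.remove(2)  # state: {3, 8}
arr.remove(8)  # {3}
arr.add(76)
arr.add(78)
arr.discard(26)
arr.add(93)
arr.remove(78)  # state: {3, 76, 93}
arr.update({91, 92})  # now {3, 76, 91, 92, 93}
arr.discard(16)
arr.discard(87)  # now {3, 76, 91, 92, 93}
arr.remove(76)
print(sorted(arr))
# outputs [3, 91, 92, 93]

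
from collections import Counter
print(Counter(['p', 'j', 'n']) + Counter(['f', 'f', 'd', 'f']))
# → Counter({'f': 3, 'p': 1, 'j': 1, 'n': 1, 'd': 1})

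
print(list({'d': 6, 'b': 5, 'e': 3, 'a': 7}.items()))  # [('d', 6), ('b', 5), ('e', 3), ('a', 7)]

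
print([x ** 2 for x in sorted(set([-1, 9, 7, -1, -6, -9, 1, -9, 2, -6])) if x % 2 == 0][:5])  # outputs [36, 4]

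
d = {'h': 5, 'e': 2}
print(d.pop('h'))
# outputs 5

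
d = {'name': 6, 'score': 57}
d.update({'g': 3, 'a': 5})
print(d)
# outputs {'name': 6, 'score': 57, 'g': 3, 'a': 5}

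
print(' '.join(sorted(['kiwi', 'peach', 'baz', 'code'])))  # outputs baz code kiwi peach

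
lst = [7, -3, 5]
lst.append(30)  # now [7, -3, 5, 30]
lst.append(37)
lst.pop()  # 37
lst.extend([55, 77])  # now [7, -3, 5, 30, 55, 77]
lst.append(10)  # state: [7, -3, 5, 30, 55, 77, 10]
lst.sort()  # [-3, 5, 7, 10, 30, 55, 77]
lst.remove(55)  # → [-3, 5, 7, 10, 30, 77]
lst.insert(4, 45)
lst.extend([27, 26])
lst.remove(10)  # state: [-3, 5, 7, 45, 30, 77, 27, 26]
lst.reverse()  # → [26, 27, 77, 30, 45, 7, 5, -3]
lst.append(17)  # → [26, 27, 77, 30, 45, 7, 5, -3, 17]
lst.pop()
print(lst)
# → [26, 27, 77, 30, 45, 7, 5, -3]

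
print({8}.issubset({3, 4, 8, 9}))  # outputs True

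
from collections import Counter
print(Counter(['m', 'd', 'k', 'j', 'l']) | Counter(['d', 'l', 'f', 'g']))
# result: Counter({'m': 1, 'd': 1, 'k': 1, 'j': 1, 'l': 1, 'f': 1, 'g': 1})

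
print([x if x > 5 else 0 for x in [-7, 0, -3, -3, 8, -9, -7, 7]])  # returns [0, 0, 0, 0, 8, 0, 0, 7]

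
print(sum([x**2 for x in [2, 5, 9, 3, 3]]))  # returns 128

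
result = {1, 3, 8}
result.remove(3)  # {1, 8}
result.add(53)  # {1, 8, 53}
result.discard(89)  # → {1, 8, 53}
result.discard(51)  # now {1, 8, 53}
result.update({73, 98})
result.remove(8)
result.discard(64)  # {1, 53, 73, 98}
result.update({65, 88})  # {1, 53, 65, 73, 88, 98}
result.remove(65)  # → {1, 53, 73, 88, 98}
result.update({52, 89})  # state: {1, 52, 53, 73, 88, 89, 98}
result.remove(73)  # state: {1, 52, 53, 88, 89, 98}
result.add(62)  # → {1, 52, 53, 62, 88, 89, 98}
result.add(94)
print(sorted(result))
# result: [1, 52, 53, 62, 88, 89, 94, 98]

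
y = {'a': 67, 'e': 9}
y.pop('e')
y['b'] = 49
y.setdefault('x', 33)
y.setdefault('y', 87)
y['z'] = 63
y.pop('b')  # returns 49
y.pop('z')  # 63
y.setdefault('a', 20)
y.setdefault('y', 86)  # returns 87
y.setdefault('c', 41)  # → 41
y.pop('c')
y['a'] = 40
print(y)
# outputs {'a': 40, 'x': 33, 'y': 87}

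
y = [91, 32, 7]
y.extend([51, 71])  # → [91, 32, 7, 51, 71]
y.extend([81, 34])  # [91, 32, 7, 51, 71, 81, 34]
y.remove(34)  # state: [91, 32, 7, 51, 71, 81]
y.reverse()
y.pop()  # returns 91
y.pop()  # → 32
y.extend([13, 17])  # [81, 71, 51, 7, 13, 17]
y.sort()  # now [7, 13, 17, 51, 71, 81]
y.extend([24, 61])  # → [7, 13, 17, 51, 71, 81, 24, 61]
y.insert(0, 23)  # [23, 7, 13, 17, 51, 71, 81, 24, 61]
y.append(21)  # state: [23, 7, 13, 17, 51, 71, 81, 24, 61, 21]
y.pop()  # 21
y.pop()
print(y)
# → [23, 7, 13, 17, 51, 71, 81, 24]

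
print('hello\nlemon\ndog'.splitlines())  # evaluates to ['hello', 'lemon', 'dog']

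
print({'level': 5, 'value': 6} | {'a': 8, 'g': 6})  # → {'level': 5, 'value': 6, 'a': 8, 'g': 6}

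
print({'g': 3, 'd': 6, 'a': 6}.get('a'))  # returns 6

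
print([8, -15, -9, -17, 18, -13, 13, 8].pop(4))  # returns 18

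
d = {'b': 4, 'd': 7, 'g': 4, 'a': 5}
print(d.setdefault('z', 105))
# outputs 105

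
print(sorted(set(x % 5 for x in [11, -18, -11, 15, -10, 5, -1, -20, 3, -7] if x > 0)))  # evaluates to [0, 1, 3]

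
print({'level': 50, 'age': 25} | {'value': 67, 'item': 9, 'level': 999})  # {'level': 999, 'age': 25, 'value': 67, 'item': 9}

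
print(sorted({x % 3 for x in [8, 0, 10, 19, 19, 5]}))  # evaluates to [0, 1, 2]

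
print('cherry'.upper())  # CHERRY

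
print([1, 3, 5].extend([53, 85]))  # None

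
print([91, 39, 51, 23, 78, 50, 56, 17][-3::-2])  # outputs [50, 23, 39]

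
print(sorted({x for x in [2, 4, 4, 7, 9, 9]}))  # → [2, 4, 7, 9]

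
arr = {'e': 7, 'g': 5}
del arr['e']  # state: {'g': 5}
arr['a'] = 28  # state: {'g': 5, 'a': 28}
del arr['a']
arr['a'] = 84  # {'g': 5, 'a': 84}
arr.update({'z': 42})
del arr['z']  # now {'g': 5, 'a': 84}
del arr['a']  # {'g': 5}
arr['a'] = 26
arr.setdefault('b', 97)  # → 97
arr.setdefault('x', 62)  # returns 62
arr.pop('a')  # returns 26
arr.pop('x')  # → 62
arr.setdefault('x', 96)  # 96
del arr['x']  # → {'g': 5, 'b': 97}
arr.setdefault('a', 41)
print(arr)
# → {'g': 5, 'b': 97, 'a': 41}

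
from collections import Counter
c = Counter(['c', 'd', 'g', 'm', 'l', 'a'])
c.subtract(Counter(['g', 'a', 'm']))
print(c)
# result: Counter({'c': 1, 'd': 1, 'l': 1, 'g': 0, 'm': 0, 'a': 0})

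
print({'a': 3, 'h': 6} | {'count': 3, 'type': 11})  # {'a': 3, 'h': 6, 'count': 3, 'type': 11}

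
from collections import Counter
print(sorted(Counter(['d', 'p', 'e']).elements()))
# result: ['d', 'e', 'p']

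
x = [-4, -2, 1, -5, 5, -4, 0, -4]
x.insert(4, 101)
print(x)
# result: [-4, -2, 1, -5, 101, 5, -4, 0, -4]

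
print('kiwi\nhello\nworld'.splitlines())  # ['kiwi', 'hello', 'world']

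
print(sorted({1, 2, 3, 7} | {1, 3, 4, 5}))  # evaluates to [1, 2, 3, 4, 5, 7]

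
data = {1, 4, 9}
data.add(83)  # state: {1, 4, 9, 83}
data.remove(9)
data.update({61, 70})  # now {1, 4, 61, 70, 83}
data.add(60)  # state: {1, 4, 60, 61, 70, 83}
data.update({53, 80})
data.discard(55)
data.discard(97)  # {1, 4, 53, 60, 61, 70, 80, 83}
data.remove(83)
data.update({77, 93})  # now {1, 4, 53, 60, 61, 70, 77, 80, 93}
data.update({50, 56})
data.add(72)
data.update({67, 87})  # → {1, 4, 50, 53, 56, 60, 61, 67, 70, 72, 77, 80, 87, 93}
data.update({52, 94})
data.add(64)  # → {1, 4, 50, 52, 53, 56, 60, 61, 64, 67, 70, 72, 77, 80, 87, 93, 94}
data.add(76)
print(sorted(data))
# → [1, 4, 50, 52, 53, 56, 60, 61, 64, 67, 70, 72, 76, 77, 80, 87, 93, 94]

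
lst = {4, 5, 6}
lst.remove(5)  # {4, 6}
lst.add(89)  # {4, 6, 89}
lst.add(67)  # {4, 6, 67, 89}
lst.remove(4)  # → {6, 67, 89}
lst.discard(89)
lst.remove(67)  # {6}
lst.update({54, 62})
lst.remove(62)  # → {6, 54}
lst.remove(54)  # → {6}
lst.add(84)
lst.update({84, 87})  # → {6, 84, 87}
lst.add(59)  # {6, 59, 84, 87}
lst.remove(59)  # {6, 84, 87}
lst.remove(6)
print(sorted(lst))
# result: [84, 87]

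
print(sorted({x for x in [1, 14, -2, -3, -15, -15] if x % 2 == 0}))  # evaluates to [-2, 14]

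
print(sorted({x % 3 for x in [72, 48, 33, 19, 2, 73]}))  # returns [0, 1, 2]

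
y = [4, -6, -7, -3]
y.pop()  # -3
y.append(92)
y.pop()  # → 92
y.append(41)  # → [4, -6, -7, 41]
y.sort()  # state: [-7, -6, 4, 41]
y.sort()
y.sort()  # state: [-7, -6, 4, 41]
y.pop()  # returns 41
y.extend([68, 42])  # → [-7, -6, 4, 68, 42]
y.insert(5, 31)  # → [-7, -6, 4, 68, 42, 31]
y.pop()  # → 31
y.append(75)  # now [-7, -6, 4, 68, 42, 75]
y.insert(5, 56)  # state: [-7, -6, 4, 68, 42, 56, 75]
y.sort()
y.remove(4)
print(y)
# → [-7, -6, 42, 56, 68, 75]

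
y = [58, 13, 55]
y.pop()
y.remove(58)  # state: [13]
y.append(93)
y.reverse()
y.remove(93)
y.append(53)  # [13, 53]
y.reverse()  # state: [53, 13]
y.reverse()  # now [13, 53]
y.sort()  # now [13, 53]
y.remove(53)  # [13]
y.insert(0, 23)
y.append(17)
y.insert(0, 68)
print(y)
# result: [68, 23, 13, 17]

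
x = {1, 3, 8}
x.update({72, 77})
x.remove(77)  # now {1, 3, 8, 72}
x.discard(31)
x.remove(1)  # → {3, 8, 72}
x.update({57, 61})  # {3, 8, 57, 61, 72}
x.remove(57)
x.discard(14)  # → {3, 8, 61, 72}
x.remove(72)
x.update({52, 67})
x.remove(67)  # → {3, 8, 52, 61}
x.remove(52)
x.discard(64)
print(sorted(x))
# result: [3, 8, 61]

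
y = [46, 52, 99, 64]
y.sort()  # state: [46, 52, 64, 99]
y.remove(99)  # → [46, 52, 64]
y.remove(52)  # [46, 64]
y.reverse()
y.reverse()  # [46, 64]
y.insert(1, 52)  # [46, 52, 64]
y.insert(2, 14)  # [46, 52, 14, 64]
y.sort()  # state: [14, 46, 52, 64]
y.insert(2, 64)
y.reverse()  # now [64, 52, 64, 46, 14]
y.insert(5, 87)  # [64, 52, 64, 46, 14, 87]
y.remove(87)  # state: [64, 52, 64, 46, 14]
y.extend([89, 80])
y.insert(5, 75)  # [64, 52, 64, 46, 14, 75, 89, 80]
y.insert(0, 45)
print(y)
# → [45, 64, 52, 64, 46, 14, 75, 89, 80]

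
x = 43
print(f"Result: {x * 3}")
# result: Result: 129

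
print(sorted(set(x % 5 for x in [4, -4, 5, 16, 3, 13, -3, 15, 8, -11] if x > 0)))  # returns [0, 1, 3, 4]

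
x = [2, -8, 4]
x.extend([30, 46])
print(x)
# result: [2, -8, 4, 30, 46]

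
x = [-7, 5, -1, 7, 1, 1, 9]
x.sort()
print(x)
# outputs [-7, -1, 1, 1, 5, 7, 9]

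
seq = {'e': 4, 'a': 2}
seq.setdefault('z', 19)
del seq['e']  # {'a': 2, 'z': 19}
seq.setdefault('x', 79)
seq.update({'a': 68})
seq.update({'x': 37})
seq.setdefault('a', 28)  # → 68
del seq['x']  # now {'a': 68, 'z': 19}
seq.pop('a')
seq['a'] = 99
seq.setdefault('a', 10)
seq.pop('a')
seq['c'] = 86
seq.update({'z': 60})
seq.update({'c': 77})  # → {'z': 60, 'c': 77}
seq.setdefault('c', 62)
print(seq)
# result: {'z': 60, 'c': 77}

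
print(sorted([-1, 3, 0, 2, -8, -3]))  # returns [-8, -3, -1, 0, 2, 3]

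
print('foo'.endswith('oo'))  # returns True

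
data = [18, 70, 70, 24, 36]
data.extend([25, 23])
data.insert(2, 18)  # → [18, 70, 18, 70, 24, 36, 25, 23]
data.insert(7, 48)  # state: [18, 70, 18, 70, 24, 36, 25, 48, 23]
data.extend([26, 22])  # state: [18, 70, 18, 70, 24, 36, 25, 48, 23, 26, 22]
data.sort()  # [18, 18, 22, 23, 24, 25, 26, 36, 48, 70, 70]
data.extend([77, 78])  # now [18, 18, 22, 23, 24, 25, 26, 36, 48, 70, 70, 77, 78]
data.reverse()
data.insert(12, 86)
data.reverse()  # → [18, 86, 18, 22, 23, 24, 25, 26, 36, 48, 70, 70, 77, 78]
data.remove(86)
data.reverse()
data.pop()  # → 18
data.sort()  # [18, 22, 23, 24, 25, 26, 36, 48, 70, 70, 77, 78]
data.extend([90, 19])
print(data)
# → [18, 22, 23, 24, 25, 26, 36, 48, 70, 70, 77, 78, 90, 19]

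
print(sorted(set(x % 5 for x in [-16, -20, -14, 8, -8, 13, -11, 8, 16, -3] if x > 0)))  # [1, 3]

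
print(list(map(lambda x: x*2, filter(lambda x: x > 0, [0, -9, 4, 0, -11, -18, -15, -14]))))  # [8]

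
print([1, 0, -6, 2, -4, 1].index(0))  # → 1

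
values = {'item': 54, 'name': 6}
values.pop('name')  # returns 6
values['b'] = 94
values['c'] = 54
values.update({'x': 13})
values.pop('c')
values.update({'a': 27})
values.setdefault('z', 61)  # 61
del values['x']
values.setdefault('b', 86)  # 94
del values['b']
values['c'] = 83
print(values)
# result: {'item': 54, 'a': 27, 'z': 61, 'c': 83}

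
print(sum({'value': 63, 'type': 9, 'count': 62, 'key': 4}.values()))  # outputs 138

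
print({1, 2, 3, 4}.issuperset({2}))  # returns True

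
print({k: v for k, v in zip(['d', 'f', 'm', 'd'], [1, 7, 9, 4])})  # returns {'d': 4, 'f': 7, 'm': 9}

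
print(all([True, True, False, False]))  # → False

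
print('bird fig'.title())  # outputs Bird Fig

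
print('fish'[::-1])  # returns hsif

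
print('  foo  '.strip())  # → foo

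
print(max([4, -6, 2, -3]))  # 4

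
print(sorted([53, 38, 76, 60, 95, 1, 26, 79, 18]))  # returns [1, 18, 26, 38, 53, 60, 76, 79, 95]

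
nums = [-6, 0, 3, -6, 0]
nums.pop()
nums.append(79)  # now [-6, 0, 3, -6, 79]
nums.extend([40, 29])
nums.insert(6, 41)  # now [-6, 0, 3, -6, 79, 40, 41, 29]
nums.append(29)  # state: [-6, 0, 3, -6, 79, 40, 41, 29, 29]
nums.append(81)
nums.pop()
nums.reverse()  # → [29, 29, 41, 40, 79, -6, 3, 0, -6]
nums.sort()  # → [-6, -6, 0, 3, 29, 29, 40, 41, 79]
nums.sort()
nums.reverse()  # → [79, 41, 40, 29, 29, 3, 0, -6, -6]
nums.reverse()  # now [-6, -6, 0, 3, 29, 29, 40, 41, 79]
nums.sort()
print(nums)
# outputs [-6, -6, 0, 3, 29, 29, 40, 41, 79]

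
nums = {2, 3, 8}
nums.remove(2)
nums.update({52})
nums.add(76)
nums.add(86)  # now {3, 8, 52, 76, 86}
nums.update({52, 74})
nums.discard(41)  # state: {3, 8, 52, 74, 76, 86}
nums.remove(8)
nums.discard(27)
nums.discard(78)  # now {3, 52, 74, 76, 86}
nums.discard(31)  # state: {3, 52, 74, 76, 86}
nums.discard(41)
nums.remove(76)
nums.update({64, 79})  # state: {3, 52, 64, 74, 79, 86}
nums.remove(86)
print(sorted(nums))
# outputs [3, 52, 64, 74, 79]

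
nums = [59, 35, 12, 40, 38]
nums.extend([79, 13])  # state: [59, 35, 12, 40, 38, 79, 13]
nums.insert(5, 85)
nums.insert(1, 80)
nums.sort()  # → [12, 13, 35, 38, 40, 59, 79, 80, 85]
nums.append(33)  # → [12, 13, 35, 38, 40, 59, 79, 80, 85, 33]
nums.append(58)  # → [12, 13, 35, 38, 40, 59, 79, 80, 85, 33, 58]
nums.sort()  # [12, 13, 33, 35, 38, 40, 58, 59, 79, 80, 85]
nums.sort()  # [12, 13, 33, 35, 38, 40, 58, 59, 79, 80, 85]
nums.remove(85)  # [12, 13, 33, 35, 38, 40, 58, 59, 79, 80]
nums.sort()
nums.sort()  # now [12, 13, 33, 35, 38, 40, 58, 59, 79, 80]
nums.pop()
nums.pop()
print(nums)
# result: [12, 13, 33, 35, 38, 40, 58, 59]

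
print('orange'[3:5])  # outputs ng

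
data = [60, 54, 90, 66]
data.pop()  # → 66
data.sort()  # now [54, 60, 90]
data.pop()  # 90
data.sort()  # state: [54, 60]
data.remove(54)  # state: [60]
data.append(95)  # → [60, 95]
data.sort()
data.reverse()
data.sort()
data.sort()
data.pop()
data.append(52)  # [60, 52]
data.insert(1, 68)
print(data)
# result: [60, 68, 52]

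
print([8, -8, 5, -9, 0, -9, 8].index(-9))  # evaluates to 3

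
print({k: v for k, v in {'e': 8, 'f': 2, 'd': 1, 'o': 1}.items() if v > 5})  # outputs {'e': 8}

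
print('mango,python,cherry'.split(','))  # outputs ['mango', 'python', 'cherry']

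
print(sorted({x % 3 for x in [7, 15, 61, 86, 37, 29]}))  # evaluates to [0, 1, 2]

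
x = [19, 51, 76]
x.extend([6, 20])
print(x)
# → [19, 51, 76, 6, 20]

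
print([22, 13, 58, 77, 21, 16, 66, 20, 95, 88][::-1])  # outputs [88, 95, 20, 66, 16, 21, 77, 58, 13, 22]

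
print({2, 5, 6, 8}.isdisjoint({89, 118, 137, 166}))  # True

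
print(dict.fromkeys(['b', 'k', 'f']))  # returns {'b': None, 'k': None, 'f': None}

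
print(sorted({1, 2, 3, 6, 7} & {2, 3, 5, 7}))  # [2, 3, 7]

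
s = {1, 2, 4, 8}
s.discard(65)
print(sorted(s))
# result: [1, 2, 4, 8]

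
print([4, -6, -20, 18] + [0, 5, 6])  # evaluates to [4, -6, -20, 18, 0, 5, 6]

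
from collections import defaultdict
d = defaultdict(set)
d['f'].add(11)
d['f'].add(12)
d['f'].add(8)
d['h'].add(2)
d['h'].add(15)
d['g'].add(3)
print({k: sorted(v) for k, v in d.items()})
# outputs {'f': [8, 11, 12], 'h': [2, 15], 'g': [3]}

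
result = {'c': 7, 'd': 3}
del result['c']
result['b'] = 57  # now {'d': 3, 'b': 57}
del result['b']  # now {'d': 3}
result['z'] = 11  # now {'d': 3, 'z': 11}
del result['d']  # {'z': 11}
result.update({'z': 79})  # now {'z': 79}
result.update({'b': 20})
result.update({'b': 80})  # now {'z': 79, 'b': 80}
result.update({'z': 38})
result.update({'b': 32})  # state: {'z': 38, 'b': 32}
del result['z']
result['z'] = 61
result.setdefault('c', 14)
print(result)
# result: {'b': 32, 'z': 61, 'c': 14}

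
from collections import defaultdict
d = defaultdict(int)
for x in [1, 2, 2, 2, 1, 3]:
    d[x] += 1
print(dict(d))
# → {1: 2, 2: 3, 3: 1}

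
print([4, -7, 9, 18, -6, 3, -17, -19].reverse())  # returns None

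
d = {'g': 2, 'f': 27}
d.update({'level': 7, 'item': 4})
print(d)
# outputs {'g': 2, 'f': 27, 'level': 7, 'item': 4}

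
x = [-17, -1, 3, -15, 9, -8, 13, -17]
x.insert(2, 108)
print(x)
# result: [-17, -1, 108, 3, -15, 9, -8, 13, -17]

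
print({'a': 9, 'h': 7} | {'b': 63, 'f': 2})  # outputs {'a': 9, 'h': 7, 'b': 63, 'f': 2}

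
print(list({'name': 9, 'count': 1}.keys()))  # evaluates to ['name', 'count']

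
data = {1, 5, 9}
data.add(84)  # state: {1, 5, 9, 84}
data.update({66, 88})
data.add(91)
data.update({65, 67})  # {1, 5, 9, 65, 66, 67, 84, 88, 91}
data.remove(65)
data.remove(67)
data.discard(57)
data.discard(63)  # {1, 5, 9, 66, 84, 88, 91}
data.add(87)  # {1, 5, 9, 66, 84, 87, 88, 91}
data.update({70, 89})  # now {1, 5, 9, 66, 70, 84, 87, 88, 89, 91}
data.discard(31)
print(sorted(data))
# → [1, 5, 9, 66, 70, 84, 87, 88, 89, 91]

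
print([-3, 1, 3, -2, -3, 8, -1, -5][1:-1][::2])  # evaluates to [1, -2, 8]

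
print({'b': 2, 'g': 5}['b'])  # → 2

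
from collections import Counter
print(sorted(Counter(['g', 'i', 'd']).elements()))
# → ['d', 'g', 'i']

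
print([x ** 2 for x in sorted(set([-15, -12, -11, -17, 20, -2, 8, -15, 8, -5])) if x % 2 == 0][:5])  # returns [144, 4, 64, 400]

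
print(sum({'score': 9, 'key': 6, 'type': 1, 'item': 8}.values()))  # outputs 24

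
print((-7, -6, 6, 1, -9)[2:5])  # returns (6, 1, -9)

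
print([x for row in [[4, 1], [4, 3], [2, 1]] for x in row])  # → [4, 1, 4, 3, 2, 1]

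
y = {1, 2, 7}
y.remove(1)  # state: {2, 7}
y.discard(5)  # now {2, 7}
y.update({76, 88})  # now {2, 7, 76, 88}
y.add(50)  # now {2, 7, 50, 76, 88}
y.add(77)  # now {2, 7, 50, 76, 77, 88}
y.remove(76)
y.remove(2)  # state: {7, 50, 77, 88}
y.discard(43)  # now {7, 50, 77, 88}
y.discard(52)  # {7, 50, 77, 88}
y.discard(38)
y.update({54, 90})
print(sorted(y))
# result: [7, 50, 54, 77, 88, 90]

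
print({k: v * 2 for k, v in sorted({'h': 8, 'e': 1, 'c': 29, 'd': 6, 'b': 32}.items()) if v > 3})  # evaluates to {'b': 64, 'c': 58, 'd': 12, 'h': 16}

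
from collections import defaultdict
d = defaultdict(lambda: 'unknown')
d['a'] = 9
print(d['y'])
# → unknown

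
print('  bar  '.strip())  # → bar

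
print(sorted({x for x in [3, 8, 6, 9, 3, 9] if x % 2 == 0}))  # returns [6, 8]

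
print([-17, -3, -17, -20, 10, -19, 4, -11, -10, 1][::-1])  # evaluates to [1, -10, -11, 4, -19, 10, -20, -17, -3, -17]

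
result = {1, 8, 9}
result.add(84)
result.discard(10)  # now {1, 8, 9, 84}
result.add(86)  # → {1, 8, 9, 84, 86}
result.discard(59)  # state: {1, 8, 9, 84, 86}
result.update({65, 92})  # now {1, 8, 9, 65, 84, 86, 92}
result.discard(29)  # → {1, 8, 9, 65, 84, 86, 92}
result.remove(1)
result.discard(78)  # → {8, 9, 65, 84, 86, 92}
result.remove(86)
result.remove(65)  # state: {8, 9, 84, 92}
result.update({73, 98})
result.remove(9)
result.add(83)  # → {8, 73, 83, 84, 92, 98}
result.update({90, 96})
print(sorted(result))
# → [8, 73, 83, 84, 90, 92, 96, 98]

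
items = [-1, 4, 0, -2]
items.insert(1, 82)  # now [-1, 82, 4, 0, -2]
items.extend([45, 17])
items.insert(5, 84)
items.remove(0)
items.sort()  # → [-2, -1, 4, 17, 45, 82, 84]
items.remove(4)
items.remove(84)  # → [-2, -1, 17, 45, 82]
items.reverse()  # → [82, 45, 17, -1, -2]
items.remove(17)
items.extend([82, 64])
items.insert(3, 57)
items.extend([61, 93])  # [82, 45, -1, 57, -2, 82, 64, 61, 93]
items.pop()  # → 93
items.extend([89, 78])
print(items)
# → [82, 45, -1, 57, -2, 82, 64, 61, 89, 78]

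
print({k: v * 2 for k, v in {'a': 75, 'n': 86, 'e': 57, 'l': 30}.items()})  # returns {'a': 150, 'n': 172, 'e': 114, 'l': 60}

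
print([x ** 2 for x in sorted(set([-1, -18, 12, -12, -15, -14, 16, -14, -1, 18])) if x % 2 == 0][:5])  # [324, 196, 144, 144, 256]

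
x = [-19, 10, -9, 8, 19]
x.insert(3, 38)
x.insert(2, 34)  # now [-19, 10, 34, -9, 38, 8, 19]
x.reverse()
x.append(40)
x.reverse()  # [40, -19, 10, 34, -9, 38, 8, 19]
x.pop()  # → 19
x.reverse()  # [8, 38, -9, 34, 10, -19, 40]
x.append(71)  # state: [8, 38, -9, 34, 10, -19, 40, 71]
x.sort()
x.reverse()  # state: [71, 40, 38, 34, 10, 8, -9, -19]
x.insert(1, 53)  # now [71, 53, 40, 38, 34, 10, 8, -9, -19]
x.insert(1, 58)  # [71, 58, 53, 40, 38, 34, 10, 8, -9, -19]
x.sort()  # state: [-19, -9, 8, 10, 34, 38, 40, 53, 58, 71]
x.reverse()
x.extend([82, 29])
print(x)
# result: [71, 58, 53, 40, 38, 34, 10, 8, -9, -19, 82, 29]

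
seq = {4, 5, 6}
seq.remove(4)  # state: {5, 6}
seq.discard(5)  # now {6}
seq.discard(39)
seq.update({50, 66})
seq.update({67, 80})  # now {6, 50, 66, 67, 80}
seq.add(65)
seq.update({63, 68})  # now {6, 50, 63, 65, 66, 67, 68, 80}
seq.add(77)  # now {6, 50, 63, 65, 66, 67, 68, 77, 80}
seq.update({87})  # {6, 50, 63, 65, 66, 67, 68, 77, 80, 87}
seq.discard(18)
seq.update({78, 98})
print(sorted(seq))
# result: [6, 50, 63, 65, 66, 67, 68, 77, 78, 80, 87, 98]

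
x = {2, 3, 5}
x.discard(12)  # {2, 3, 5}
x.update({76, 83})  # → {2, 3, 5, 76, 83}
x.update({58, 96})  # {2, 3, 5, 58, 76, 83, 96}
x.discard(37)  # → {2, 3, 5, 58, 76, 83, 96}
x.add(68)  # {2, 3, 5, 58, 68, 76, 83, 96}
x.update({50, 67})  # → {2, 3, 5, 50, 58, 67, 68, 76, 83, 96}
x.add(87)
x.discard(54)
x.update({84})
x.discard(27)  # {2, 3, 5, 50, 58, 67, 68, 76, 83, 84, 87, 96}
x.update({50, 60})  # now {2, 3, 5, 50, 58, 60, 67, 68, 76, 83, 84, 87, 96}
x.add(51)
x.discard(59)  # {2, 3, 5, 50, 51, 58, 60, 67, 68, 76, 83, 84, 87, 96}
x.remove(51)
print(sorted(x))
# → [2, 3, 5, 50, 58, 60, 67, 68, 76, 83, 84, 87, 96]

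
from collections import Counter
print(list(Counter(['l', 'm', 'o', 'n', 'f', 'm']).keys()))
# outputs ['l', 'm', 'o', 'n', 'f']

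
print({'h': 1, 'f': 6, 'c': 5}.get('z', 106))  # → 106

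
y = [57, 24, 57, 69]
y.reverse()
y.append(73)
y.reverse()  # [73, 57, 24, 57, 69]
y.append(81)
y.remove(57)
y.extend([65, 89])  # [73, 24, 57, 69, 81, 65, 89]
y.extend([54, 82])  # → [73, 24, 57, 69, 81, 65, 89, 54, 82]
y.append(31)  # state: [73, 24, 57, 69, 81, 65, 89, 54, 82, 31]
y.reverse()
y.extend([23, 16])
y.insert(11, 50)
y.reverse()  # [16, 50, 23, 73, 24, 57, 69, 81, 65, 89, 54, 82, 31]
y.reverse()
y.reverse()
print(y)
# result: [16, 50, 23, 73, 24, 57, 69, 81, 65, 89, 54, 82, 31]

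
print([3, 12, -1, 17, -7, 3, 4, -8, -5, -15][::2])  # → [3, -1, -7, 4, -5]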